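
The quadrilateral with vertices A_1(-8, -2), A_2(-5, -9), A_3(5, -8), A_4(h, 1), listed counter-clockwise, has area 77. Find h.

The doubled signed area Σ (x_i y_{i+1} − x_{i+1} y_i) is linear in h.
With h=0 it equals 160; the coefficient of h is 6 (from the two edges through A_4).
So 6·h + 160 = 2·77 = 154 ⇒ h = -1.

-1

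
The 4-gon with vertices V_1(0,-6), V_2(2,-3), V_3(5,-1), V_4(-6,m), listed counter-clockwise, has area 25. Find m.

-1

Write out the shoelace sum; only the two edges meeting at V_4 involve m:
2·Area = [(5·m − (-6)·(-1)) + ((-6)·(-6) − 0·m)] + 25
       = 5·m + 55 = 50
⇒ m = -1.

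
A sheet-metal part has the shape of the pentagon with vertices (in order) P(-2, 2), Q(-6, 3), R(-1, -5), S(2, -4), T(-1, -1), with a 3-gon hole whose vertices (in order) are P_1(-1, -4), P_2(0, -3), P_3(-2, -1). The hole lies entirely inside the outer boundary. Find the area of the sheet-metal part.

19.5

Outer boundary:
Apply Gauss's area formula: 2A = Σ (x_i·y_{i+1} − x_{i+1}·y_i), indices taken mod 5.
Cross-terms: 6, 33, 14, -6, -4  ⇒  Σ = 43
Area = |Σ|/2 = 21.5.
Hole:
Σ = (3) + (-6) + (7) = 4
Area = |Σ|/2 = 2.
Net area = 21.5 − 2 = 19.5.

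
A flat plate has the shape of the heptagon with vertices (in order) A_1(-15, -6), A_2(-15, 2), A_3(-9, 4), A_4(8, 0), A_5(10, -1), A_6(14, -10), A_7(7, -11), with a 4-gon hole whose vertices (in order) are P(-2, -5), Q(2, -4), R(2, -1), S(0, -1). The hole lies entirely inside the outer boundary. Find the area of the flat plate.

Outer boundary:
Apply the shoelace formula: 2A = Σ (x_i·y_{i+1} − x_{i+1}·y_i), indices taken mod 7.
Cross-terms: -120, -42, -32, -8, -86, -84, -207  ⇒  Σ = -579
Area = |Σ|/2 = 289.5.
Hole:
Apply Gauss's area formula: 2A = Σ (x_i·y_{i+1} − x_{i+1}·y_i), indices taken mod 4.
Σ = (18) + (6) + (-2) + (-2) = 20
Area = |Σ|/2 = 10.
Net area = 289.5 − 10 = 279.5.

279.5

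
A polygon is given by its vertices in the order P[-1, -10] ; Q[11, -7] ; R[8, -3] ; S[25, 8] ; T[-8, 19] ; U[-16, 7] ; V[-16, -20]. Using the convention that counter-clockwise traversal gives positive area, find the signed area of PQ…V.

Apply Gauss's area formula: 2A = Σ (x_i·y_{i+1} − x_{i+1}·y_i), indices taken mod 7.
Σ = (117) + (23) + (139) + (539) + (248) + (432) + (140) = 1638
Signed area = Σ/2 = 819 (positive ⇒ counter-clockwise traversal).

819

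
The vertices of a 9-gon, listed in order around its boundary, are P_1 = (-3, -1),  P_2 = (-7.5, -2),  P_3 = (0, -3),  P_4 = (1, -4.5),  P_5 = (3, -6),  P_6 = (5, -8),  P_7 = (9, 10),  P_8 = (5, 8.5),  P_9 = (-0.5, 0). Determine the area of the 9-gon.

Apply the shoelace (surveyor's) formula: 2A = Σ (x_i·y_{i+1} − x_{i+1}·y_i), indices taken mod 9.
Σ = (-1.5) + (22.5) + (3) + (7.5) + (6) + (122) + (26.5) + (4.25) + (0.5) = 190.75
Area = |Σ|/2 = 95.375.

95.375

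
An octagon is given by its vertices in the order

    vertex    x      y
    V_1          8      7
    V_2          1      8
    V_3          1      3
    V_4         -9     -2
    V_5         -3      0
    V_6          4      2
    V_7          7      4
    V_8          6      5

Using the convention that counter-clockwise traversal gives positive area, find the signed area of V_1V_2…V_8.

Apply the shoelace formula: 2A = Σ (x_i·y_{i+1} − x_{i+1}·y_i), indices taken mod 8.
Cross-terms: 57, -5, 25, -6, -6, 2, 11, 2  ⇒  Σ = 80
Signed area = Σ/2 = 40 (positive ⇒ counter-clockwise traversal).

40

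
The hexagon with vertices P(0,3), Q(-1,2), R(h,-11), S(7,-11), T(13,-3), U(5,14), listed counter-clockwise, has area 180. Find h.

5

The doubled signed area Σ (x_i y_{i+1} − x_{i+1} y_i) is linear in h.
With h=0 it equals 425; the coefficient of h is -13 (from the two edges through R).
So -13·h + 425 = 2·180 = 360 ⇒ h = 5.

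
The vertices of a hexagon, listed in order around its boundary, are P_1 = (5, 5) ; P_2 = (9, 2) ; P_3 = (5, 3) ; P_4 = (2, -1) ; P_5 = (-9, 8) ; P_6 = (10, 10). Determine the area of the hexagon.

96

Apply the surveyor's formula: 2A = Σ (x_i·y_{i+1} − x_{i+1}·y_i), indices taken mod 6.
Σ = (-35) + (17) + (-11) + (7) + (-170) + (0) = -192
Area = |Σ|/2 = 96.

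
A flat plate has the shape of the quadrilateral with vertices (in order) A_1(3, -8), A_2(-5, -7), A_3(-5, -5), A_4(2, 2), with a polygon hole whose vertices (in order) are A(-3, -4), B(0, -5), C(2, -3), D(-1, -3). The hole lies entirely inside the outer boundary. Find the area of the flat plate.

Outer boundary:
Apply the surveyor's formula: 2A = Σ (x_i·y_{i+1} − x_{i+1}·y_i), indices taken mod 4.
Σ = (-61) + (-10) + (0) + (-22) = -93
Area = |Σ|/2 = 46.5.
Hole:
Apply the surveyor's formula: 2A = Σ (x_i·y_{i+1} − x_{i+1}·y_i), indices taken mod 4.
Σ = (15) + (10) + (-9) + (-5) = 11
Area = |Σ|/2 = 5.5.
Net area = 46.5 − 5.5 = 41.

41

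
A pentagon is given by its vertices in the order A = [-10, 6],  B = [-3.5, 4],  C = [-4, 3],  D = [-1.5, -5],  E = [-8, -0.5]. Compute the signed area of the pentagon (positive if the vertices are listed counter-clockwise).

Σ = (-19) + (5.5) + (24.5) + (-39.25) + (-53) = -81.25
Signed area = Σ/2 = -40.625 (negative ⇒ clockwise traversal).

-40.625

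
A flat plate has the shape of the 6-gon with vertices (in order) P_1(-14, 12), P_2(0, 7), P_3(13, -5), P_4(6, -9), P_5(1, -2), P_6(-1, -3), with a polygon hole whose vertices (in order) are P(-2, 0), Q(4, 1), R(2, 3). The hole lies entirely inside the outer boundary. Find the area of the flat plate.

162

Outer boundary:
Apply the surveyor's formula: 2A = Σ (x_i·y_{i+1} − x_{i+1}·y_i), indices taken mod 6.
Σ = (-98) + (-91) + (-87) + (-3) + (-5) + (-54) = -338
Area = |Σ|/2 = 169.
Hole:
Σ = (-2) + (10) + (6) = 14
Area = |Σ|/2 = 7.
Net area = 169 − 7 = 162.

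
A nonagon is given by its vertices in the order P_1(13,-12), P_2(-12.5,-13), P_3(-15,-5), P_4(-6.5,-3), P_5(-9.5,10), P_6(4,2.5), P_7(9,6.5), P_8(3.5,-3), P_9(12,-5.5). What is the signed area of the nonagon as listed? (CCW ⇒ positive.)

-349.125

Apply the shoelace formula: 2A = Σ (x_i·y_{i+1} − x_{i+1}·y_i), indices taken mod 9.
Σ = (-319) + (-132.5) + (12.5) + (-93.5) + (-63.75) + (3.5) + (-49.75) + (16.75) + (-72.5) = -698.25
Signed area = Σ/2 = -349.125 (negative ⇒ clockwise traversal).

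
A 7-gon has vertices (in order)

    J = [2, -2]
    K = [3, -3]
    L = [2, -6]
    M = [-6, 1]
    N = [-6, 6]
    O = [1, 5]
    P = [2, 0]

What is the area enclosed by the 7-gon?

63

Apply the surveyor's formula: 2A = Σ (x_i·y_{i+1} − x_{i+1}·y_i), indices taken mod 7.
Σ = (0) + (-12) + (-34) + (-30) + (-36) + (-10) + (-4) = -126
Area = |Σ|/2 = 63.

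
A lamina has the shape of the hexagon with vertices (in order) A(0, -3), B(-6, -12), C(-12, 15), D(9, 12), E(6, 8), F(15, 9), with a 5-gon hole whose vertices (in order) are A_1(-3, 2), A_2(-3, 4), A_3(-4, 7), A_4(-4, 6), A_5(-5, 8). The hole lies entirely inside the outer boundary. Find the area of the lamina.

318.5

Outer boundary:
Apply the surveyor's formula: 2A = Σ (x_i·y_{i+1} − x_{i+1}·y_i), indices taken mod 6.
Cross-terms: -18, -234, -279, 0, -66, -45  ⇒  Σ = -642
Area = |Σ|/2 = 321.
Hole:
Apply the shoelace (surveyor's) formula: 2A = Σ (x_i·y_{i+1} − x_{i+1}·y_i), indices taken mod 5.
A_1→A_2: (-3)(4) − (-3)(2) = -6
A_2→A_3: (-3)(7) − (-4)(4) = -5
A_3→A_4: (-4)(6) − (-4)(7) = 4
A_4→A_5: (-4)(8) − (-5)(6) = -2
A_5→A_1: (-5)(2) − (-3)(8) = 14
Σ = 5
Area = |Σ|/2 = 2.5.
Net area = 321 − 2.5 = 318.5.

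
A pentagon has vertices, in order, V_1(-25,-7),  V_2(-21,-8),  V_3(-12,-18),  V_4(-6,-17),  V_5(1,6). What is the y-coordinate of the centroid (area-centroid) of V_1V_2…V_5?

Apply Gauss's area formula. First the cross-terms c_i = x_i·y_{i+1} − x_{i+1}·y_i:
  53, 282, 96, -19, 143  ⇒  2A = 555, A = 277.5.
Then Σ (y_i + y_{i+1})·c_i = -11421, so ȳ = -11421 / (6·277.5) = -1269/185.

-1269/185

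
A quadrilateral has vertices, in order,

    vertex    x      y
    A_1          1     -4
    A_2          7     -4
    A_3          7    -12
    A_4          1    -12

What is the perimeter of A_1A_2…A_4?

|A_1A_2| = √((6)² + (0)²) = √36 = 6
|A_2A_3| = √((0)² + (-8)²) = √64 = 8
|A_3A_4| = √((-6)² + (0)²) = √36 = 6
|A_4A_1| = √((0)² + (8)²) = √64 = 8
Perimeter = 6 + 8 + 6 + 8 = 28.

28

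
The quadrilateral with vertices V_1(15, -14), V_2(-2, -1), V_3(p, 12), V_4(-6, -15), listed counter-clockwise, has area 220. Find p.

The doubled signed area Σ (x_i y_{i+1} − x_{i+1} y_i) is linear in p.
With p=0 it equals 314; the coefficient of p is -14 (from the two edges through V_3).
So -14·p + 314 = 2·220 = 440 ⇒ p = -9.

-9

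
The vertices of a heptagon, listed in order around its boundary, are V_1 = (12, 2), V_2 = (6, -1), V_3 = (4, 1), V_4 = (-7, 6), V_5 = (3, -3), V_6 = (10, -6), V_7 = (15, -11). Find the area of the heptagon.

87

V_1→V_2: (12)(-1) − (6)(2) = -24
V_2→V_3: (6)(1) − (4)(-1) = 10
V_3→V_4: (4)(6) − (-7)(1) = 31
V_4→V_5: (-7)(-3) − (3)(6) = 3
V_5→V_6: (3)(-6) − (10)(-3) = 12
V_6→V_7: (10)(-11) − (15)(-6) = -20
V_7→V_1: (15)(2) − (12)(-11) = 162
Σ = 174
Area = |Σ|/2 = 87.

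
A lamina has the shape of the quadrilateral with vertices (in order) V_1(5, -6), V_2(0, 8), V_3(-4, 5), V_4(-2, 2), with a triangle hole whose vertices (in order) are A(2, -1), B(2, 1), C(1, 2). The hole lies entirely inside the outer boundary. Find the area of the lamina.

Outer boundary:
V_1→V_2: (5)(8) − (0)(-6) = 40
V_2→V_3: (0)(5) − (-4)(8) = 32
V_3→V_4: (-4)(2) − (-2)(5) = 2
V_4→V_1: (-2)(-6) − (5)(2) = 2
Σ = 76
Area = |Σ|/2 = 38.
Hole:
A→B: (2)(1) − (2)(-1) = 4
B→C: (2)(2) − (1)(1) = 3
C→A: (1)(-1) − (2)(2) = -5
Σ = 2
Area = |Σ|/2 = 1.
Net area = 38 − 1 = 37.

37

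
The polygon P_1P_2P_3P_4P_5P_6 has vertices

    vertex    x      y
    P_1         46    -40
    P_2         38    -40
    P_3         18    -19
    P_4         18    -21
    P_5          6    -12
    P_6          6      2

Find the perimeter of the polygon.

126

|P_1P_2| = √((-8)² + (0)²) = √64 = 8
|P_2P_3| = √((-20)² + (21)²) = √841 = 29
|P_3P_4| = √((0)² + (-2)²) = √4 = 2
|P_4P_5| = √((-12)² + (9)²) = √225 = 15
|P_5P_6| = √((0)² + (14)²) = √196 = 14
|P_6P_1| = √((40)² + (-42)²) = √3364 = 58
Perimeter = 8 + 29 + 2 + 15 + 14 + 58 = 126.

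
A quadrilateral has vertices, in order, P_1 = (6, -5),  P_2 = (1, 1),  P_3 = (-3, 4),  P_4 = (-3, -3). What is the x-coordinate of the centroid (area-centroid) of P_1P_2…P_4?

Apply Gauss's area formula. First the cross-terms c_i = x_i·y_{i+1} − x_{i+1}·y_i:
  11, 7, 21, 33  ⇒  2A = 72, A = 36.
Then Σ (x_i + x_{i+1})·c_i = 36, so x̄ = 36 / (6·36) = 1/6.

1/6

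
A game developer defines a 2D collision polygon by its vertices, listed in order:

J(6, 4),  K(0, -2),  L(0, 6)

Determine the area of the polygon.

Apply the surveyor's formula: 2A = Σ (x_i·y_{i+1} − x_{i+1}·y_i), indices taken mod 3.
J→K: (6)(-2) − (0)(4) = -12
K→L: (0)(6) − (0)(-2) = 0
L→J: (0)(4) − (6)(6) = -36
Σ = -48
Area = |Σ|/2 = 24.

24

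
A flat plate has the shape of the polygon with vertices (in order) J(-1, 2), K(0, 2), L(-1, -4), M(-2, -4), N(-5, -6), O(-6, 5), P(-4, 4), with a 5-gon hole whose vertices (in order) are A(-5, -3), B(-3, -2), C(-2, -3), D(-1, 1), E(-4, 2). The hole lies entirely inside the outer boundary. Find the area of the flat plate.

28

Outer boundary:
Apply Gauss's area formula: 2A = Σ (x_i·y_{i+1} − x_{i+1}·y_i), indices taken mod 7.
Σ = (-2) + (2) + (-4) + (-8) + (-61) + (-4) + (-4) = -81
Area = |Σ|/2 = 40.5.
Hole:
Σ = (1) + (5) + (-5) + (2) + (22) = 25
Area = |Σ|/2 = 12.5.
Net area = 40.5 − 12.5 = 28.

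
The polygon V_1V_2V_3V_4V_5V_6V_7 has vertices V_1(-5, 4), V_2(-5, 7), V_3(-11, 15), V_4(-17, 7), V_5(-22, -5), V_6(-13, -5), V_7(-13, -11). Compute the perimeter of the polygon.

68

|V_1V_2| = √((0)² + (3)²) = √9 = 3
|V_2V_3| = √((-6)² + (8)²) = √100 = 10
|V_3V_4| = √((-6)² + (-8)²) = √100 = 10
|V_4V_5| = √((-5)² + (-12)²) = √169 = 13
|V_5V_6| = √((9)² + (0)²) = √81 = 9
|V_6V_7| = √((0)² + (-6)²) = √36 = 6
|V_7V_1| = √((8)² + (15)²) = √289 = 17
Perimeter = 3 + 10 + 10 + 13 + 9 + 6 + 17 = 68.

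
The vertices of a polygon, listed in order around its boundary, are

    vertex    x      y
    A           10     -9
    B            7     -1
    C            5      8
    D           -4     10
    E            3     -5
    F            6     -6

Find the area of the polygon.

102

A→B: (10)(-1) − (7)(-9) = 53
B→C: (7)(8) − (5)(-1) = 61
C→D: (5)(10) − (-4)(8) = 82
D→E: (-4)(-5) − (3)(10) = -10
E→F: (3)(-6) − (6)(-5) = 12
F→A: (6)(-9) − (10)(-6) = 6
Σ = 204
Area = |Σ|/2 = 102.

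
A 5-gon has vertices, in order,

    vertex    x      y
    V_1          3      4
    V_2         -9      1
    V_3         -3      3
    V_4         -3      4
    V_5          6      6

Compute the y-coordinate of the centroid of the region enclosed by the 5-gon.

Apply the shoelace (surveyor's) formula. First the cross-terms c_i = x_i·y_{i+1} − x_{i+1}·y_i:
  39, -24, -3, -42, 6  ⇒  2A = -24, A = -12.
Then Σ (y_i + y_{i+1})·c_i = -282, so ȳ = -282 / (6·(-12)) = 47/12.

47/12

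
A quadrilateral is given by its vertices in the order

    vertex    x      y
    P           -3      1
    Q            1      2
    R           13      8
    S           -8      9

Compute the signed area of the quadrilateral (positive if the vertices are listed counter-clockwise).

Apply the shoelace (surveyor's) formula: 2A = Σ (x_i·y_{i+1} − x_{i+1}·y_i), indices taken mod 4.
Σ = (-7) + (-18) + (181) + (19) = 175
Signed area = Σ/2 = 87.5 (positive ⇒ counter-clockwise traversal).

87.5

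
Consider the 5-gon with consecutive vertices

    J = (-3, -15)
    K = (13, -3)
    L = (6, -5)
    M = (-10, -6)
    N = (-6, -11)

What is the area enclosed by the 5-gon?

Apply the surveyor's formula: 2A = Σ (x_i·y_{i+1} − x_{i+1}·y_i), indices taken mod 5.
Σ = (204) + (-47) + (-86) + (74) + (57) = 202
Area = |Σ|/2 = 101.

101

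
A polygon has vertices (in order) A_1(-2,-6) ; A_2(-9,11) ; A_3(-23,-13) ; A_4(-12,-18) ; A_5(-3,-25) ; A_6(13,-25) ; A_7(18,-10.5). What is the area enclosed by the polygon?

691.25

Σ = (-76) + (370) + (258) + (246) + (400) + (313.5) + (-129) = 1382.5
Area = |Σ|/2 = 691.25.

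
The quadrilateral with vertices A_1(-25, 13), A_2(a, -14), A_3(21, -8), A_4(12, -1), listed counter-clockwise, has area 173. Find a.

The doubled signed area Σ (x_i y_{i+1} − x_{i+1} y_i) is linear in a.
With a=0 it equals 850; the coefficient of a is -21 (from the two edges through A_2).
So -21·a + 850 = 2·173 = 346 ⇒ a = 24.

24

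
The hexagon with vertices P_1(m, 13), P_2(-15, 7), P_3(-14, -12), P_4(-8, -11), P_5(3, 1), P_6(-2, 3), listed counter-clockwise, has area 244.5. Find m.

-13

Write out the shoelace sum; only the two edges meeting at P_1 involve m:
2·Area = [((-2)·13 − m·3) + (m·7 − (-15)·13)] + 372
       = 4·m + 541 = 489
⇒ m = -13.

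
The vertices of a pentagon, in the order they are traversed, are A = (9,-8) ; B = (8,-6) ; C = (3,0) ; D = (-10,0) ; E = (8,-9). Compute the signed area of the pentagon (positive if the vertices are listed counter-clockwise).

67.5

Apply the surveyor's formula: 2A = Σ (x_i·y_{i+1} − x_{i+1}·y_i), indices taken mod 5.
Σ = (10) + (18) + (0) + (90) + (17) = 135
Signed area = Σ/2 = 67.5 (positive ⇒ counter-clockwise traversal).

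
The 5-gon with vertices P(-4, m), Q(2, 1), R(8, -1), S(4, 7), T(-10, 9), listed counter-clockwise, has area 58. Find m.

6

Write out the shoelace sum; only the two edges meeting at P involve m:
2·Area = [((-10)·m − (-4)·9) + ((-4)·1 − 2·m)] + 156
       = -12·m + 188 = 116
⇒ m = 6.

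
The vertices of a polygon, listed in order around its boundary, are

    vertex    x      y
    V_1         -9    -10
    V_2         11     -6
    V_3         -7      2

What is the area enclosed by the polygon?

Apply the shoelace formula: 2A = Σ (x_i·y_{i+1} − x_{i+1}·y_i), indices taken mod 3.
Cross-terms: 164, -20, 88  ⇒  Σ = 232
Area = |Σ|/2 = 116.

116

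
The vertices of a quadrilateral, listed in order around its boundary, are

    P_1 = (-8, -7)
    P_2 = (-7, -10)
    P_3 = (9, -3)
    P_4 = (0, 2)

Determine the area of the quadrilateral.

88

Apply the surveyor's formula: 2A = Σ (x_i·y_{i+1} − x_{i+1}·y_i), indices taken mod 4.
Σ = (31) + (111) + (18) + (16) = 176
Area = |Σ|/2 = 88.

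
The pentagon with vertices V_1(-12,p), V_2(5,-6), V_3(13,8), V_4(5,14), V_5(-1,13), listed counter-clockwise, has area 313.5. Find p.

The doubled signed area Σ (x_i y_{i+1} − x_{i+1} y_i) is linear in p.
With p=0 it equals 567; the coefficient of p is -6 (from the two edges through V_1).
So -6·p + 567 = 2·313.5 = 627 ⇒ p = -10.

-10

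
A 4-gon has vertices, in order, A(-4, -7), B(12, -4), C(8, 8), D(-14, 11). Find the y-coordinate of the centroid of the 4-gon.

Apply the surveyor's formula. First the cross-terms c_i = x_i·y_{i+1} − x_{i+1}·y_i:
  100, 128, 200, 142  ⇒  2A = 570, A = 285.
Then Σ (y_i + y_{i+1})·c_i = 3780, so ȳ = 3780 / (6·285) = 42/19.

42/19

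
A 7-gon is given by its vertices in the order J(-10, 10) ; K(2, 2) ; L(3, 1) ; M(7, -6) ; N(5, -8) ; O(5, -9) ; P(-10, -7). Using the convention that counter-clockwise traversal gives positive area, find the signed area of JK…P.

-197.5

Σ = (-40) + (-4) + (-25) + (-26) + (-5) + (-125) + (-170) = -395
Signed area = Σ/2 = -197.5 (negative ⇒ clockwise traversal).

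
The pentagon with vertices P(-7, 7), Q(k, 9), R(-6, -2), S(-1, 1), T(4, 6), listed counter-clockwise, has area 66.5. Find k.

The doubled signed area Σ (x_i y_{i+1} − x_{i+1} y_i) is linear in k.
With k=0 it equals 43; the coefficient of k is -9 (from the two edges through Q).
So -9·k + 43 = 2·66.5 = 133 ⇒ k = -10.

-10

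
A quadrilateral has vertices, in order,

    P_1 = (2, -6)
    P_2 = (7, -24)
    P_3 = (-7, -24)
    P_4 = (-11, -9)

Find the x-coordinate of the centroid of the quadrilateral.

Apply the surveyor's formula. First the cross-terms c_i = x_i·y_{i+1} − x_{i+1}·y_i:
  -6, -336, -201, 84  ⇒  2A = -459, A = -229.5.
Then Σ (x_i + x_{i+1})·c_i = 2808, so x̄ = 2808 / (6·(-229.5)) = -104/51.

-104/51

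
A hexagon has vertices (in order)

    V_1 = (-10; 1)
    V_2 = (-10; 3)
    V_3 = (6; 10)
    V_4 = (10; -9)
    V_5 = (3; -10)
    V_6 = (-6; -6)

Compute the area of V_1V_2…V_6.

254.5

V_1→V_2: (-10)(3) − (-10)(1) = -20
V_2→V_3: (-10)(10) − (6)(3) = -118
V_3→V_4: (6)(-9) − (10)(10) = -154
V_4→V_5: (10)(-10) − (3)(-9) = -73
V_5→V_6: (3)(-6) − (-6)(-10) = -78
V_6→V_1: (-6)(1) − (-10)(-6) = -66
Σ = -509
Area = |Σ|/2 = 254.5.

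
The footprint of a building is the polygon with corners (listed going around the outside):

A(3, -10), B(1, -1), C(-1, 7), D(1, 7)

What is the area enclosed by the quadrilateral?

Apply the surveyor's formula: 2A = Σ (x_i·y_{i+1} − x_{i+1}·y_i), indices taken mod 4.
A→B: (3)(-1) − (1)(-10) = 7
B→C: (1)(7) − (-1)(-1) = 6
C→D: (-1)(7) − (1)(7) = -14
D→A: (1)(-10) − (3)(7) = -31
Σ = -32
Area = |Σ|/2 = 16.

16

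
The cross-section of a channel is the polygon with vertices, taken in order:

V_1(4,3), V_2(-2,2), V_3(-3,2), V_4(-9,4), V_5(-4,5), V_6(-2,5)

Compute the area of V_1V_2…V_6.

21.5

Σ = (14) + (2) + (6) + (-29) + (-10) + (-26) = -43
Area = |Σ|/2 = 21.5.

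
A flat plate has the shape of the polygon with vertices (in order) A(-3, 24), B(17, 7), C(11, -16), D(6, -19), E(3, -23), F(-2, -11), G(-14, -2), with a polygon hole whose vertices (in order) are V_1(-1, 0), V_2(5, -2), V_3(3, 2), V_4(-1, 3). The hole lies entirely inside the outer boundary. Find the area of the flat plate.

755.5

Outer boundary:
Apply Gauss's area formula: 2A = Σ (x_i·y_{i+1} − x_{i+1}·y_i), indices taken mod 7.
Σ = (-429) + (-349) + (-113) + (-81) + (-79) + (-150) + (-342) = -1543
Area = |Σ|/2 = 771.5.
Hole:
Apply the surveyor's formula: 2A = Σ (x_i·y_{i+1} − x_{i+1}·y_i), indices taken mod 4.
Σ = (2) + (16) + (11) + (3) = 32
Area = |Σ|/2 = 16.
Net area = 771.5 − 16 = 755.5.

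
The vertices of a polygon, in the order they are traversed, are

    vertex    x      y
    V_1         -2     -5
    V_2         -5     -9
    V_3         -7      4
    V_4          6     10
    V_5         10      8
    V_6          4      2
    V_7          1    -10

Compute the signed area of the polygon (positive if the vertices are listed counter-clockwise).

Apply the shoelace (surveyor's) formula: 2A = Σ (x_i·y_{i+1} − x_{i+1}·y_i), indices taken mod 7.
V_1→V_2: (-2)(-9) − (-5)(-5) = -7
V_2→V_3: (-5)(4) − (-7)(-9) = -83
V_3→V_4: (-7)(10) − (6)(4) = -94
V_4→V_5: (6)(8) − (10)(10) = -52
V_5→V_6: (10)(2) − (4)(8) = -12
V_6→V_7: (4)(-10) − (1)(2) = -42
V_7→V_1: (1)(-5) − (-2)(-10) = -25
Σ = -315
Signed area = Σ/2 = -157.5 (negative ⇒ clockwise traversal).

-157.5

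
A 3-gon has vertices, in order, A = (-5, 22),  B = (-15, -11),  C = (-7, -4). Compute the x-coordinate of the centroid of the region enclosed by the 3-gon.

Apply the shoelace (surveyor's) formula. First the cross-terms c_i = x_i·y_{i+1} − x_{i+1}·y_i:
  385, -17, -174  ⇒  2A = 194, A = 97.
Then Σ (x_i + x_{i+1})·c_i = -5238, so x̄ = -5238 / (6·97) = -9.

-9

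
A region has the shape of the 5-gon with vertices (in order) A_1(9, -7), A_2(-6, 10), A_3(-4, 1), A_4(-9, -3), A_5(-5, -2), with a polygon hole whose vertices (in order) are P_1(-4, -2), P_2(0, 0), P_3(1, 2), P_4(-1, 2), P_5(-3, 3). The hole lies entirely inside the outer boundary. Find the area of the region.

67

Outer boundary:
Σ = (48) + (34) + (21) + (3) + (53) = 159
Area = |Σ|/2 = 79.5.
Hole:
Apply Gauss's area formula: 2A = Σ (x_i·y_{i+1} − x_{i+1}·y_i), indices taken mod 5.
P_1→P_2: (-4)(0) − (0)(-2) = 0
P_2→P_3: (0)(2) − (1)(0) = 0
P_3→P_4: (1)(2) − (-1)(2) = 4
P_4→P_5: (-1)(3) − (-3)(2) = 3
P_5→P_1: (-3)(-2) − (-4)(3) = 18
Σ = 25
Area = |Σ|/2 = 12.5.
Net area = 79.5 − 12.5 = 67.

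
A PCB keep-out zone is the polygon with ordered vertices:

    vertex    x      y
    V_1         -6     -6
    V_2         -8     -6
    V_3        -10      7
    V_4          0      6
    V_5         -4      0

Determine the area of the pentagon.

Apply the surveyor's formula: 2A = Σ (x_i·y_{i+1} − x_{i+1}·y_i), indices taken mod 5.
Σ = (-12) + (-116) + (-60) + (24) + (24) = -140
Area = |Σ|/2 = 70.

70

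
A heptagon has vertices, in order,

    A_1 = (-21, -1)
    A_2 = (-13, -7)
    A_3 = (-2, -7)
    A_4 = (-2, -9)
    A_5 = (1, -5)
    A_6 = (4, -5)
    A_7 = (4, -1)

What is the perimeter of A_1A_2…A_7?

60

|A_1A_2| = √((8)² + (-6)²) = √100 = 10
|A_2A_3| = √((11)² + (0)²) = √121 = 11
|A_3A_4| = √((0)² + (-2)²) = √4 = 2
|A_4A_5| = √((3)² + (4)²) = √25 = 5
|A_5A_6| = √((3)² + (0)²) = √9 = 3
|A_6A_7| = √((0)² + (4)²) = √16 = 4
|A_7A_1| = √((-25)² + (0)²) = √625 = 25
Perimeter = 10 + 11 + 2 + 5 + 3 + 4 + 25 = 60.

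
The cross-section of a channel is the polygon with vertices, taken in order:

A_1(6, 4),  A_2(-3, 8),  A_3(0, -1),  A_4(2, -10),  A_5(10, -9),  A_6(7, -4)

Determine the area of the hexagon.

111

Apply the surveyor's formula: 2A = Σ (x_i·y_{i+1} − x_{i+1}·y_i), indices taken mod 6.
Σ = (60) + (3) + (2) + (82) + (23) + (52) = 222
Area = |Σ|/2 = 111.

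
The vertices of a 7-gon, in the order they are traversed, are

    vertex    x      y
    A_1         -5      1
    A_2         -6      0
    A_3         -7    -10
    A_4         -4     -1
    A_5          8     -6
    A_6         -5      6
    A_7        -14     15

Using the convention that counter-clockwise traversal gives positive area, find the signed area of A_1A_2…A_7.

76.5

Apply the shoelace (surveyor's) formula: 2A = Σ (x_i·y_{i+1} − x_{i+1}·y_i), indices taken mod 7.
Σ = (6) + (60) + (-33) + (32) + (18) + (9) + (61) = 153
Signed area = Σ/2 = 76.5 (positive ⇒ counter-clockwise traversal).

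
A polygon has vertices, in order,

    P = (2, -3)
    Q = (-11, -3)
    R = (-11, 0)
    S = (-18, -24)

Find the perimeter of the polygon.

|PQ| = √((-13)² + (0)²) = √169 = 13
|QR| = √((0)² + (3)²) = √9 = 3
|RS| = √((-7)² + (-24)²) = √625 = 25
|SP| = √((20)² + (21)²) = √841 = 29
Perimeter = 13 + 3 + 25 + 29 = 70.

70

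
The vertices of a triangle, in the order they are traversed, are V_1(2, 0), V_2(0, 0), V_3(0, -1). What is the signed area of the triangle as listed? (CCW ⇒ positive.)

1

Apply the shoelace formula: 2A = Σ (x_i·y_{i+1} − x_{i+1}·y_i), indices taken mod 3.
Σ = (0) + (0) + (2) = 2
Signed area = Σ/2 = 1 (positive ⇒ counter-clockwise traversal).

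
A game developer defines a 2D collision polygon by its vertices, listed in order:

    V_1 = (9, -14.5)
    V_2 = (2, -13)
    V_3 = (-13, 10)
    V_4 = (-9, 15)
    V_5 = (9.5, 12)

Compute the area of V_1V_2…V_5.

419.125

Apply Gauss's area formula: 2A = Σ (x_i·y_{i+1} − x_{i+1}·y_i), indices taken mod 5.
Σ = (-88) + (-149) + (-105) + (-250.5) + (-245.75) = -838.25
Area = |Σ|/2 = 419.125.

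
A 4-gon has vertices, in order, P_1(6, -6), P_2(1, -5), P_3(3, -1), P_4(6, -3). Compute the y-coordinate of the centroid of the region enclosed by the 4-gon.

Apply the shoelace (surveyor's) formula. First the cross-terms c_i = x_i·y_{i+1} − x_{i+1}·y_i:
  -24, 14, -3, -18  ⇒  2A = -31, A = -15.5.
Then Σ (y_i + y_{i+1})·c_i = 354, so ȳ = 354 / (6·(-15.5)) = -118/31.

-118/31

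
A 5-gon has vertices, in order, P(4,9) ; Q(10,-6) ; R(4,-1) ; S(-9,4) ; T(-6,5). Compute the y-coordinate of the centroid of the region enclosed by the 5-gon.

137/47

Apply the shoelace formula. First the cross-terms c_i = x_i·y_{i+1} − x_{i+1}·y_i:
  -114, 14, 7, -21, -74  ⇒  2A = -188, A = -94.
Then Σ (y_i + y_{i+1})·c_i = -1644, so ȳ = -1644 / (6·(-94)) = 137/47.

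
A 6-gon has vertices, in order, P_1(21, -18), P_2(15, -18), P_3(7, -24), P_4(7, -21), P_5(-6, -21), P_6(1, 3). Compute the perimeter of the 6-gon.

|P_1P_2| = √((-6)² + (0)²) = √36 = 6
|P_2P_3| = √((-8)² + (-6)²) = √100 = 10
|P_3P_4| = √((0)² + (3)²) = √9 = 3
|P_4P_5| = √((-13)² + (0)²) = √169 = 13
|P_5P_6| = √((7)² + (24)²) = √625 = 25
|P_6P_1| = √((20)² + (-21)²) = √841 = 29
Perimeter = 6 + 10 + 3 + 13 + 25 + 29 = 86.

86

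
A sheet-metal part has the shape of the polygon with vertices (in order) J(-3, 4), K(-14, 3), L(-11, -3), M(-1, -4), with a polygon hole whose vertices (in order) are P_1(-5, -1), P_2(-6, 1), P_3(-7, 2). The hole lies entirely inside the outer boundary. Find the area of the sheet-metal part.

Outer boundary:
Apply Gauss's area formula: 2A = Σ (x_i·y_{i+1} − x_{i+1}·y_i), indices taken mod 4.
Cross-terms: 47, 75, 41, -16  ⇒  Σ = 147
Area = |Σ|/2 = 73.5.
Hole:
Apply the shoelace formula: 2A = Σ (x_i·y_{i+1} − x_{i+1}·y_i), indices taken mod 3.
Σ = (-11) + (-5) + (17) = 1
Area = |Σ|/2 = 0.5.
Net area = 73.5 − 0.5 = 73.

73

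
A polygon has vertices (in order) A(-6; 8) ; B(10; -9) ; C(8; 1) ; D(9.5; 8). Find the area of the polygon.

Apply Gauss's area formula: 2A = Σ (x_i·y_{i+1} − x_{i+1}·y_i), indices taken mod 4.
Cross-terms: -26, 82, 54.5, 124  ⇒  Σ = 234.5
Area = |Σ|/2 = 117.25.

117.25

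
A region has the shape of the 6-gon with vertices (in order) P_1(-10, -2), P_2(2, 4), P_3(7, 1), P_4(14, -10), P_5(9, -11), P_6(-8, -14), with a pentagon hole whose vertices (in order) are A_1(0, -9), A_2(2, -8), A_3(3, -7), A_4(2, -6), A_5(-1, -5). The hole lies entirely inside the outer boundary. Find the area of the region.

Outer boundary:
Apply the surveyor's formula: 2A = Σ (x_i·y_{i+1} − x_{i+1}·y_i), indices taken mod 6.
Cross-terms: -36, -26, -84, -64, -214, -124  ⇒  Σ = -548
Area = |Σ|/2 = 274.
Hole:
Apply the shoelace (surveyor's) formula: 2A = Σ (x_i·y_{i+1} − x_{i+1}·y_i), indices taken mod 5.
A_1→A_2: (0)(-8) − (2)(-9) = 18
A_2→A_3: (2)(-7) − (3)(-8) = 10
A_3→A_4: (3)(-6) − (2)(-7) = -4
A_4→A_5: (2)(-5) − (-1)(-6) = -16
A_5→A_1: (-1)(-9) − (0)(-5) = 9
Σ = 17
Area = |Σ|/2 = 8.5.
Net area = 274 − 8.5 = 265.5.

265.5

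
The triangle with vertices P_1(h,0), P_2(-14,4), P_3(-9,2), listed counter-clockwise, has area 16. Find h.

Write out the shoelace sum; only the two edges meeting at P_1 involve h:
2·Area = [((-9)·0 − h·2) + (h·4 − (-14)·0)] + 8
       = 2·h + 8 = 32
⇒ h = 12.

12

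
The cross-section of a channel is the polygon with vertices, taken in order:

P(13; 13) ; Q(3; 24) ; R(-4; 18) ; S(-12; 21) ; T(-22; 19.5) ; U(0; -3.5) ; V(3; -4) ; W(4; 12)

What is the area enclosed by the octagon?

409.25

Apply Gauss's area formula: 2A = Σ (x_i·y_{i+1} − x_{i+1}·y_i), indices taken mod 8.
Σ = (273) + (150) + (132) + (228) + (77) + (10.5) + (52) + (-104) = 818.5
Area = |Σ|/2 = 409.25.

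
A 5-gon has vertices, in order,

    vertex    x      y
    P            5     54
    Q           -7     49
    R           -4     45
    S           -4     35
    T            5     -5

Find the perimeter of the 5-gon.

|PQ| = √((-12)² + (-5)²) = √169 = 13
|QR| = √((3)² + (-4)²) = √25 = 5
|RS| = √((0)² + (-10)²) = √100 = 10
|ST| = √((9)² + (-40)²) = √1681 = 41
|TP| = √((0)² + (59)²) = √3481 = 59
Perimeter = 13 + 5 + 10 + 41 + 59 = 128.

128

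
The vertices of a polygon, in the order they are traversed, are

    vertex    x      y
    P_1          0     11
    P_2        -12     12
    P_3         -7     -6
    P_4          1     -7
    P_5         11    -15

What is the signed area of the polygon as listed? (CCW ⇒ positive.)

263

Σ = (132) + (156) + (55) + (62) + (121) = 526
Signed area = Σ/2 = 263 (positive ⇒ counter-clockwise traversal).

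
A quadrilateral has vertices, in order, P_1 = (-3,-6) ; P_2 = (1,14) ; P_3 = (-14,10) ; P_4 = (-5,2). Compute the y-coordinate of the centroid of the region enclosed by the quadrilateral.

Apply the shoelace (surveyor's) formula. First the cross-terms c_i = x_i·y_{i+1} − x_{i+1}·y_i:
  -36, 206, 22, 36  ⇒  2A = 228, A = 114.
Then Σ (y_i + y_{i+1})·c_i = 4776, so ȳ = 4776 / (6·114) = 398/57.

398/57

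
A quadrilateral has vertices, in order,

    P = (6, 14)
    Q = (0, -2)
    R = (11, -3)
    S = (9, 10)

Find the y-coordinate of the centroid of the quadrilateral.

Apply the shoelace (surveyor's) formula. First the cross-terms c_i = x_i·y_{i+1} − x_{i+1}·y_i:
  -12, 22, 137, 66  ⇒  2A = 213, A = 106.5.
Then Σ (y_i + y_{i+1})·c_i = 2289, so ȳ = 2289 / (6·106.5) = 763/213.

763/213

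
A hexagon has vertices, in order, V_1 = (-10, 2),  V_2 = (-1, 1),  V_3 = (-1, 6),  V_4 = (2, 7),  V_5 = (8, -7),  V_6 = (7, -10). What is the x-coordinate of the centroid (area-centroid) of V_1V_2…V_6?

92/73

Apply the shoelace formula. First the cross-terms c_i = x_i·y_{i+1} − x_{i+1}·y_i:
  -8, -5, -19, -70, -31, -86  ⇒  2A = -219, A = -109.5.
Then Σ (x_i + x_{i+1})·c_i = -828, so x̄ = -828 / (6·(-109.5)) = 92/73.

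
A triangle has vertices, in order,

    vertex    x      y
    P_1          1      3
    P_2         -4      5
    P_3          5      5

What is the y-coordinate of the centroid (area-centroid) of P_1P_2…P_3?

13/3

Apply the shoelace formula. First the cross-terms c_i = x_i·y_{i+1} − x_{i+1}·y_i:
  17, -45, 10  ⇒  2A = -18, A = -9.
Then Σ (y_i + y_{i+1})·c_i = -234, so ȳ = -234 / (6·(-9)) = 13/3.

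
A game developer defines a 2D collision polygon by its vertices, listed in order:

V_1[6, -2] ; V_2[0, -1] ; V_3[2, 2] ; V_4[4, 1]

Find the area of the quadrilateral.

12

Apply the shoelace formula: 2A = Σ (x_i·y_{i+1} − x_{i+1}·y_i), indices taken mod 4.
Cross-terms: -6, 2, -6, -14  ⇒  Σ = -24
Area = |Σ|/2 = 12.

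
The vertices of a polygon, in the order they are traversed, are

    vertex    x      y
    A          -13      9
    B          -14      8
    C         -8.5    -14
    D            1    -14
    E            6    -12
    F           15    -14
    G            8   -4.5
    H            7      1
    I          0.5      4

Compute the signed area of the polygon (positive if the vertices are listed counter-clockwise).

Apply the shoelace (surveyor's) formula: 2A = Σ (x_i·y_{i+1} − x_{i+1}·y_i), indices taken mod 9.
A→B: (-13)(8) − (-14)(9) = 22
B→C: (-14)(-14) − (-8.5)(8) = 264
C→D: (-8.5)(-14) − (1)(-14) = 133
D→E: (1)(-12) − (6)(-14) = 72
E→F: (6)(-14) − (15)(-12) = 96
F→G: (15)(-4.5) − (8)(-14) = 44.5
G→H: (8)(1) − (7)(-4.5) = 39.5
H→I: (7)(4) − (0.5)(1) = 27.5
I→A: (0.5)(9) − (-13)(4) = 56.5
Σ = 755
Signed area = Σ/2 = 377.5 (positive ⇒ counter-clockwise traversal).

377.5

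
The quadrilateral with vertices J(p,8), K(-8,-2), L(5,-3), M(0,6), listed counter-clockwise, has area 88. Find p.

The doubled signed area Σ (x_i y_{i+1} − x_{i+1} y_i) is linear in p.
With p=0 it equals 128; the coefficient of p is -8 (from the two edges through J).
So -8·p + 128 = 2·88 = 176 ⇒ p = -6.

-6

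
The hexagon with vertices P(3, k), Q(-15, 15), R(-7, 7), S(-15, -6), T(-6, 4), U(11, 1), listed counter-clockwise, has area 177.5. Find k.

Write out the shoelace sum; only the two edges meeting at P involve k:
2·Area = [(11·k − 3·1) + (3·15 − (-15)·k)] + 1
       = 26·k + 43 = 355
⇒ k = 12.

12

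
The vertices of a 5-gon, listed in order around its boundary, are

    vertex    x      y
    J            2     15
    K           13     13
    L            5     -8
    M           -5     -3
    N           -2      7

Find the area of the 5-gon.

239

Apply the shoelace (surveyor's) formula: 2A = Σ (x_i·y_{i+1} − x_{i+1}·y_i), indices taken mod 5.
Σ = (-169) + (-169) + (-55) + (-41) + (-44) = -478
Area = |Σ|/2 = 239.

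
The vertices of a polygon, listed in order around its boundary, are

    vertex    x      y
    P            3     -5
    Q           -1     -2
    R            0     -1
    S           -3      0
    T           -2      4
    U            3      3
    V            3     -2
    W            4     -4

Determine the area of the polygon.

35

Apply the shoelace formula: 2A = Σ (x_i·y_{i+1} − x_{i+1}·y_i), indices taken mod 8.
Σ = (-11) + (1) + (-3) + (-12) + (-18) + (-15) + (-4) + (-8) = -70
Area = |Σ|/2 = 35.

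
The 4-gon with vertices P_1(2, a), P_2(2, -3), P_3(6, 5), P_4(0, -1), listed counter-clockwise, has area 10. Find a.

The doubled signed area Σ (x_i y_{i+1} − x_{i+1} y_i) is linear in a.
With a=0 it equals 18; the coefficient of a is -2 (from the two edges through P_1).
So -2·a + 18 = 2·10 = 20 ⇒ a = -1.

-1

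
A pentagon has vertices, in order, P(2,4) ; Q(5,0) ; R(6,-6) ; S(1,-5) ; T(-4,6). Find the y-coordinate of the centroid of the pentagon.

Apply Gauss's area formula. First the cross-terms c_i = x_i·y_{i+1} − x_{i+1}·y_i:
  -20, -30, -24, -14, -28  ⇒  2A = -116, A = -58.
Then Σ (y_i + y_{i+1})·c_i = 70, so ȳ = 70 / (6·(-58)) = -35/174.

-35/174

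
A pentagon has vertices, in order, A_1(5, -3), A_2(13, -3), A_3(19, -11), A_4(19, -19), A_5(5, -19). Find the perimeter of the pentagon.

56

|A_1A_2| = √((8)² + (0)²) = √64 = 8
|A_2A_3| = √((6)² + (-8)²) = √100 = 10
|A_3A_4| = √((0)² + (-8)²) = √64 = 8
|A_4A_5| = √((-14)² + (0)²) = √196 = 14
|A_5A_1| = √((0)² + (16)²) = √256 = 16
Perimeter = 8 + 10 + 8 + 14 + 16 = 56.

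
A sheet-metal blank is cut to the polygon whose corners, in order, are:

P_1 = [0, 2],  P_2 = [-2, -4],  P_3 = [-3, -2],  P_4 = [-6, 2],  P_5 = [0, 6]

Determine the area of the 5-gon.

Σ = (4) + (-8) + (-18) + (-36) + (0) = -58
Area = |Σ|/2 = 29.

29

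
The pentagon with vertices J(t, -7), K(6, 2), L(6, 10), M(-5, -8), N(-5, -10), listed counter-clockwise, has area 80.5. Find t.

2

Write out the shoelace sum; only the two edges meeting at J involve t:
2·Area = [((-5)·(-7) − t·(-10)) + (t·2 − 6·(-7))] + 60
       = 12·t + 137 = 161
⇒ t = 2.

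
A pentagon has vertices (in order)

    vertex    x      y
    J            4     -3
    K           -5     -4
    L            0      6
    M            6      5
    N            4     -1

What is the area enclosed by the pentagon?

65.5

Cross-terms: -31, -30, -36, -26, -8  ⇒  Σ = -131
Area = |Σ|/2 = 65.5.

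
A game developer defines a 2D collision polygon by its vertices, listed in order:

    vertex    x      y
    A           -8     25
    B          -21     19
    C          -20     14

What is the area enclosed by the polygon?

Apply the surveyor's formula: 2A = Σ (x_i·y_{i+1} − x_{i+1}·y_i), indices taken mod 3.
Σ = (373) + (86) + (-388) = 71
Area = |Σ|/2 = 35.5.

35.5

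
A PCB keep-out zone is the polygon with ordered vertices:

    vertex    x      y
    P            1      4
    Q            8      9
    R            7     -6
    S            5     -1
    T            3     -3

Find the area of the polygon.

Apply Gauss's area formula: 2A = Σ (x_i·y_{i+1} − x_{i+1}·y_i), indices taken mod 5.
P→Q: (1)(9) − (8)(4) = -23
Q→R: (8)(-6) − (7)(9) = -111
R→S: (7)(-1) − (5)(-6) = 23
S→T: (5)(-3) − (3)(-1) = -12
T→P: (3)(4) − (1)(-3) = 15
Σ = -108
Area = |Σ|/2 = 54.

54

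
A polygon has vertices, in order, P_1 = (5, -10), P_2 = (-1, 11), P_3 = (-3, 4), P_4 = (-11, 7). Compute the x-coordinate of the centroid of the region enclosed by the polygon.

Apply the surveyor's formula. First the cross-terms c_i = x_i·y_{i+1} − x_{i+1}·y_i:
  45, 29, 23, 75  ⇒  2A = 172, A = 86.
Then Σ (x_i + x_{i+1})·c_i = -708, so x̄ = -708 / (6·86) = -59/43.

-59/43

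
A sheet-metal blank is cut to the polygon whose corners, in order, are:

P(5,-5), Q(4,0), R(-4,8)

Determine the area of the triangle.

16

Apply Gauss's area formula: 2A = Σ (x_i·y_{i+1} − x_{i+1}·y_i), indices taken mod 3.
P→Q: (5)(0) − (4)(-5) = 20
Q→R: (4)(8) − (-4)(0) = 32
R→P: (-4)(-5) − (5)(8) = -20
Σ = 32
Area = |Σ|/2 = 16.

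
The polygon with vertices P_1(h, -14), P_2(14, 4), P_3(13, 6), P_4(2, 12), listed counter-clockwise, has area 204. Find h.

-8

The doubled signed area Σ (x_i y_{i+1} − x_{i+1} y_i) is linear in h.
With h=0 it equals 344; the coefficient of h is -8 (from the two edges through P_1).
So -8·h + 344 = 2·204 = 408 ⇒ h = -8.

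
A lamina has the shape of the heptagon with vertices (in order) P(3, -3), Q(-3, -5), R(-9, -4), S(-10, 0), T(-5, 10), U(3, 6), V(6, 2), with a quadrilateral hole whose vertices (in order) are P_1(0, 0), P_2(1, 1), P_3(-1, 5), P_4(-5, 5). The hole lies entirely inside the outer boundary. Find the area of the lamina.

Outer boundary:
Σ = (-24) + (-33) + (-40) + (-100) + (-60) + (-30) + (-24) = -311
Area = |Σ|/2 = 155.5.
Hole:
Apply Gauss's area formula: 2A = Σ (x_i·y_{i+1} − x_{i+1}·y_i), indices taken mod 4.
Cross-terms: 0, 6, 20, 0  ⇒  Σ = 26
Area = |Σ|/2 = 13.
Net area = 155.5 − 13 = 142.5.

142.5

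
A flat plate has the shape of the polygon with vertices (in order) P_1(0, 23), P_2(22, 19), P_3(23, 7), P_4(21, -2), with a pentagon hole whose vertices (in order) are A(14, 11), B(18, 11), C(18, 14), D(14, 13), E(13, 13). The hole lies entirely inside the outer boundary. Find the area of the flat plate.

Outer boundary:
P_1→P_2: (0)(19) − (22)(23) = -506
P_2→P_3: (22)(7) − (23)(19) = -283
P_3→P_4: (23)(-2) − (21)(7) = -193
P_4→P_1: (21)(23) − (0)(-2) = 483
Σ = -499
Area = |Σ|/2 = 249.5.
Hole:
Apply the surveyor's formula: 2A = Σ (x_i·y_{i+1} − x_{i+1}·y_i), indices taken mod 5.
Σ = (-44) + (54) + (38) + (13) + (-39) = 22
Area = |Σ|/2 = 11.
Net area = 249.5 − 11 = 238.5.

238.5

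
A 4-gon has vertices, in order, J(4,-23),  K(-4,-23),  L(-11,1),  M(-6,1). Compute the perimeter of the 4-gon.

|JK| = √((-8)² + (0)²) = √64 = 8
|KL| = √((-7)² + (24)²) = √625 = 25
|LM| = √((5)² + (0)²) = √25 = 5
|MJ| = √((10)² + (-24)²) = √676 = 26
Perimeter = 8 + 25 + 5 + 26 = 64.

64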